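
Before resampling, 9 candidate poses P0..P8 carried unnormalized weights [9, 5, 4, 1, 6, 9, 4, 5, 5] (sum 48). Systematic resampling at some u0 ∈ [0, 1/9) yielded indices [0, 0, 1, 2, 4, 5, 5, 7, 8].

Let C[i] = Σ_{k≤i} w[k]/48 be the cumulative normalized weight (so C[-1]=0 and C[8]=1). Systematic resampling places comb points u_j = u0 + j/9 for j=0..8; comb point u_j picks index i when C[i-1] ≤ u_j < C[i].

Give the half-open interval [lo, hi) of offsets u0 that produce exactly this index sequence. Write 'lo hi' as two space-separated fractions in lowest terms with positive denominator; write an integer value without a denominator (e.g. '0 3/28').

C = [3/16, 7/24, 3/8, 19/48, 25/48, 17/24, 19/24, 43/48, 1]
j=0 picked index 0: u0 ∈ [0, 3/16)
j=1 picked index 0: u0 ∈ [-1/9, 11/144)
j=2 picked index 1: u0 ∈ [-5/144, 5/72)
j=3 picked index 2: u0 ∈ [-1/24, 1/24)
j=4 picked index 4: u0 ∈ [-7/144, 11/144)
j=5 picked index 5: u0 ∈ [-5/144, 11/72)
j=6 picked index 5: u0 ∈ [-7/48, 1/24)
j=7 picked index 7: u0 ∈ [1/72, 17/144)
j=8 picked index 8: u0 ∈ [1/144, 1/9)
intersection: [1/72, 1/24)

1/72 1/24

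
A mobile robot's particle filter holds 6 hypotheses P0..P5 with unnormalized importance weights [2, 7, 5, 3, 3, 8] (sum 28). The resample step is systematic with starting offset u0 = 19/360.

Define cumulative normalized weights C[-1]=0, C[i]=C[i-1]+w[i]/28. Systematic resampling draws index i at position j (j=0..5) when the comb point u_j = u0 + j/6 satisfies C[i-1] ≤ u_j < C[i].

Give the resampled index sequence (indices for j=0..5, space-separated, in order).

0 1 2 3 5 5

C = [1/14, 9/28, 1/2, 17/28, 5/7, 1]
j=0: u_0=19/360 ∈ [0, 1/14) → index 0
j=1: u_1=79/360 ∈ [1/14, 9/28) → index 1
j=2: u_2=139/360 ∈ [9/28, 1/2) → index 2
j=3: u_3=199/360 ∈ [1/2, 17/28) → index 3
j=4: u_4=259/360 ∈ [5/7, 1) → index 5
j=5: u_5=319/360 ∈ [5/7, 1) → index 5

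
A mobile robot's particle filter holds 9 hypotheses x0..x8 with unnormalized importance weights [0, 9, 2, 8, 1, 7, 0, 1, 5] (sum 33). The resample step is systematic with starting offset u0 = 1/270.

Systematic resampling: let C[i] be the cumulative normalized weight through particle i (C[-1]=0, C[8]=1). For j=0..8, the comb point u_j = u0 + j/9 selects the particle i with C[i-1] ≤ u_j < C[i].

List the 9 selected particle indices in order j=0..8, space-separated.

1 1 1 3 3 3 5 5 8

C = [0, 3/11, 1/3, 19/33, 20/33, 9/11, 9/11, 28/33, 1]
j=0: u_0=1/270 ∈ [0, 3/11) → index 1
j=1: u_1=31/270 ∈ [0, 3/11) → index 1
j=2: u_2=61/270 ∈ [0, 3/11) → index 1
j=3: u_3=91/270 ∈ [1/3, 19/33) → index 3
j=4: u_4=121/270 ∈ [1/3, 19/33) → index 3
j=5: u_5=151/270 ∈ [1/3, 19/33) → index 3
j=6: u_6=181/270 ∈ [20/33, 9/11) → index 5
j=7: u_7=211/270 ∈ [20/33, 9/11) → index 5
j=8: u_8=241/270 ∈ [28/33, 1) → index 8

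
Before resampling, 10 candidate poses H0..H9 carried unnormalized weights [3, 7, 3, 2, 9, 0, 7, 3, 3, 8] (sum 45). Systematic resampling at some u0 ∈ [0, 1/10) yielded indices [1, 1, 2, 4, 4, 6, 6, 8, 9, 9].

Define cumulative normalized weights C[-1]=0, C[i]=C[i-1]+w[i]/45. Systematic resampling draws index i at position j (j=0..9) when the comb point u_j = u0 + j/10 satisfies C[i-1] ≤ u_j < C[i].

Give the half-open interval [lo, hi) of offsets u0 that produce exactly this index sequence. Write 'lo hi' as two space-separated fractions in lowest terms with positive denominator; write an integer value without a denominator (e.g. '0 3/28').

1/15 4/45

C = [1/15, 2/9, 13/45, 1/3, 8/15, 8/15, 31/45, 34/45, 37/45, 1]
j=0 picked index 1: u0 ∈ [1/15, 2/9)
j=1 picked index 1: u0 ∈ [-1/30, 11/90)
j=2 picked index 2: u0 ∈ [1/45, 4/45)
j=3 picked index 4: u0 ∈ [1/30, 7/30)
j=4 picked index 4: u0 ∈ [-1/15, 2/15)
j=5 picked index 6: u0 ∈ [1/30, 17/90)
j=6 picked index 6: u0 ∈ [-1/15, 4/45)
j=7 picked index 8: u0 ∈ [1/18, 11/90)
j=8 picked index 9: u0 ∈ [1/45, 1/5)
j=9 picked index 9: u0 ∈ [-7/90, 1/10)
intersection: [1/15, 4/45)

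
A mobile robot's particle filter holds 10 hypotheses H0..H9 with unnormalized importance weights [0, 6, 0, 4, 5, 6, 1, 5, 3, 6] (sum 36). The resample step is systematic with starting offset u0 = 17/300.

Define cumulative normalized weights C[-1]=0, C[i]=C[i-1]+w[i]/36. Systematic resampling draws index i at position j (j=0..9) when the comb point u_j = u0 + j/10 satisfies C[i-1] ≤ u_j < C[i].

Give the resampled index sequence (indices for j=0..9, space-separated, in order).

1 1 3 4 5 5 7 8 9 9

C = [0, 1/6, 1/6, 5/18, 5/12, 7/12, 11/18, 3/4, 5/6, 1]
j=0: u_0=17/300 ∈ [0, 1/6) → index 1
j=1: u_1=47/300 ∈ [0, 1/6) → index 1
j=2: u_2=77/300 ∈ [1/6, 5/18) → index 3
j=3: u_3=107/300 ∈ [5/18, 5/12) → index 4
j=4: u_4=137/300 ∈ [5/12, 7/12) → index 5
j=5: u_5=167/300 ∈ [5/12, 7/12) → index 5
j=6: u_6=197/300 ∈ [11/18, 3/4) → index 7
j=7: u_7=227/300 ∈ [3/4, 5/6) → index 8
j=8: u_8=257/300 ∈ [5/6, 1) → index 9
j=9: u_9=287/300 ∈ [5/6, 1) → index 9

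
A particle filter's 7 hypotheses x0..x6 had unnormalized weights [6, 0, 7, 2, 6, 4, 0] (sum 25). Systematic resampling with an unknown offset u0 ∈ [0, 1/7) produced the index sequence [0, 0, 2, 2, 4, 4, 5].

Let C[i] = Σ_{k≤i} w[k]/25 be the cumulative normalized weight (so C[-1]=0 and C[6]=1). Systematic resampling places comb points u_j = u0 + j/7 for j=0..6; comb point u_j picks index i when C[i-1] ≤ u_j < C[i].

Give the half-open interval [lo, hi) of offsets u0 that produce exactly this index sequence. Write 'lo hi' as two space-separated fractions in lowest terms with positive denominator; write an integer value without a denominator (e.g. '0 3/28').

C = [6/25, 6/25, 13/25, 3/5, 21/25, 1, 1]
j=0 picked index 0: u0 ∈ [0, 6/25)
j=1 picked index 0: u0 ∈ [-1/7, 17/175)
j=2 picked index 2: u0 ∈ [-8/175, 41/175)
j=3 picked index 2: u0 ∈ [-33/175, 16/175)
j=4 picked index 4: u0 ∈ [1/35, 47/175)
j=5 picked index 4: u0 ∈ [-4/35, 22/175)
j=6 picked index 5: u0 ∈ [-3/175, 1/7)
intersection: [1/35, 16/175)

1/35 16/175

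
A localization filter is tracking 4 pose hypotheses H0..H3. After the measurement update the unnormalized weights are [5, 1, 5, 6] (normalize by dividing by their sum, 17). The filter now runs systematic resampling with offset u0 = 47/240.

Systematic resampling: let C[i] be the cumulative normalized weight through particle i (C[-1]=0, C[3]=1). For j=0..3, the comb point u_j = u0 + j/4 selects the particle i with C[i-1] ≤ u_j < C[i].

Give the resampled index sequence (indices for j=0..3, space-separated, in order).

0 2 3 3

C = [5/17, 6/17, 11/17, 1]
j=0: u_0=47/240 ∈ [0, 5/17) → index 0
j=1: u_1=107/240 ∈ [6/17, 11/17) → index 2
j=2: u_2=167/240 ∈ [11/17, 1) → index 3
j=3: u_3=227/240 ∈ [11/17, 1) → index 3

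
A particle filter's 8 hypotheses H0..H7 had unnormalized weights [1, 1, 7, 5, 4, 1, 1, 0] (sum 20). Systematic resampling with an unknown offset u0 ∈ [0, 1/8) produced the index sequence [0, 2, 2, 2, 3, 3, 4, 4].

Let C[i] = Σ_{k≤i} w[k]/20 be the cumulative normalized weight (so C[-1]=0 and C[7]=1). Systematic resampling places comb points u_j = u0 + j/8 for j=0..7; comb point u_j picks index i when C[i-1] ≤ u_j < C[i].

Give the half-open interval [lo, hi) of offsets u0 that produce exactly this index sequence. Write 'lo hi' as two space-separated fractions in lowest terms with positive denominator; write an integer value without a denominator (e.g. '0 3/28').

C = [1/20, 1/10, 9/20, 7/10, 9/10, 19/20, 1, 1]
j=0 picked index 0: u0 ∈ [0, 1/20)
j=1 picked index 2: u0 ∈ [-1/40, 13/40)
j=2 picked index 2: u0 ∈ [-3/20, 1/5)
j=3 picked index 2: u0 ∈ [-11/40, 3/40)
j=4 picked index 3: u0 ∈ [-1/20, 1/5)
j=5 picked index 3: u0 ∈ [-7/40, 3/40)
j=6 picked index 4: u0 ∈ [-1/20, 3/20)
j=7 picked index 4: u0 ∈ [-7/40, 1/40)
intersection: [0, 1/40)

0 1/40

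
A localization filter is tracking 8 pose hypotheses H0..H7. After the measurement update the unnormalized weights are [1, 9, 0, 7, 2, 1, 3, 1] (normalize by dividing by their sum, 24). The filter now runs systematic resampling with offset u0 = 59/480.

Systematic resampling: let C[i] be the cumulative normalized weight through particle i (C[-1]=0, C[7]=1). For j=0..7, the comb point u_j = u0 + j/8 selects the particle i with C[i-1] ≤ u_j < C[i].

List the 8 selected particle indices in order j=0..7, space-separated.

1 1 1 3 3 4 6 7

C = [1/24, 5/12, 5/12, 17/24, 19/24, 5/6, 23/24, 1]
j=0: u_0=59/480 ∈ [1/24, 5/12) → index 1
j=1: u_1=119/480 ∈ [1/24, 5/12) → index 1
j=2: u_2=179/480 ∈ [1/24, 5/12) → index 1
j=3: u_3=239/480 ∈ [5/12, 17/24) → index 3
j=4: u_4=299/480 ∈ [5/12, 17/24) → index 3
j=5: u_5=359/480 ∈ [17/24, 19/24) → index 4
j=6: u_6=419/480 ∈ [5/6, 23/24) → index 6
j=7: u_7=479/480 ∈ [23/24, 1) → index 7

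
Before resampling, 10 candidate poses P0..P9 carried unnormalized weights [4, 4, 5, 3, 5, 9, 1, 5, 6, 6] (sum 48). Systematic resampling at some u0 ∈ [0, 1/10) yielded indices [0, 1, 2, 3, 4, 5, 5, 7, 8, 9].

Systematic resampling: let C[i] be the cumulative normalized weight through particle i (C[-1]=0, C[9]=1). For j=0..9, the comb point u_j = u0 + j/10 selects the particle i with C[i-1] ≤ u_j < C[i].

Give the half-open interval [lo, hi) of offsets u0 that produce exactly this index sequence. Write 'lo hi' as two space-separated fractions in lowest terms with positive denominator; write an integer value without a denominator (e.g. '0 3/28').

0 1/40

C = [1/12, 1/6, 13/48, 1/3, 7/16, 5/8, 31/48, 3/4, 7/8, 1]
j=0 picked index 0: u0 ∈ [0, 1/12)
j=1 picked index 1: u0 ∈ [-1/60, 1/15)
j=2 picked index 2: u0 ∈ [-1/30, 17/240)
j=3 picked index 3: u0 ∈ [-7/240, 1/30)
j=4 picked index 4: u0 ∈ [-1/15, 3/80)
j=5 picked index 5: u0 ∈ [-1/16, 1/8)
j=6 picked index 5: u0 ∈ [-13/80, 1/40)
j=7 picked index 7: u0 ∈ [-13/240, 1/20)
j=8 picked index 8: u0 ∈ [-1/20, 3/40)
j=9 picked index 9: u0 ∈ [-1/40, 1/10)
intersection: [0, 1/40)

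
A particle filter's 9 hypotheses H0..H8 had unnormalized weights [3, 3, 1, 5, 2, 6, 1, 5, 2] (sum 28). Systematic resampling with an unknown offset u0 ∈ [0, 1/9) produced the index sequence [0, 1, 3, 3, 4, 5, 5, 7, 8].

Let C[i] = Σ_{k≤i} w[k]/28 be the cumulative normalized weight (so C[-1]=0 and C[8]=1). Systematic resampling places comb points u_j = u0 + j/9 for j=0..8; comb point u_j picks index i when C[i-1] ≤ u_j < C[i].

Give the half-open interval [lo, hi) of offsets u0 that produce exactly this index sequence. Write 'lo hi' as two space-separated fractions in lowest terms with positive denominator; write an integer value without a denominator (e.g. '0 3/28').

5/126 1/21

C = [3/28, 3/14, 1/4, 3/7, 1/2, 5/7, 3/4, 13/14, 1]
j=0 picked index 0: u0 ∈ [0, 3/28)
j=1 picked index 1: u0 ∈ [-1/252, 13/126)
j=2 picked index 3: u0 ∈ [1/36, 13/63)
j=3 picked index 3: u0 ∈ [-1/12, 2/21)
j=4 picked index 4: u0 ∈ [-1/63, 1/18)
j=5 picked index 5: u0 ∈ [-1/18, 10/63)
j=6 picked index 5: u0 ∈ [-1/6, 1/21)
j=7 picked index 7: u0 ∈ [-1/36, 19/126)
j=8 picked index 8: u0 ∈ [5/126, 1/9)
intersection: [5/126, 1/21)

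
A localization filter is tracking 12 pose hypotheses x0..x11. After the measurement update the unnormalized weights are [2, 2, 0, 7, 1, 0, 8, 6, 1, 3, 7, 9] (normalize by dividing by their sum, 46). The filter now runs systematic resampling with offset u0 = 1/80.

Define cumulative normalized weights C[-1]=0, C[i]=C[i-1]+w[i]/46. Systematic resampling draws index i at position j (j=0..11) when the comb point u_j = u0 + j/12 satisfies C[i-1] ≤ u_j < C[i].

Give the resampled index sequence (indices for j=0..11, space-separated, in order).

0 3 3 6 6 6 7 9 10 10 11 11

C = [1/23, 2/23, 2/23, 11/46, 6/23, 6/23, 10/23, 13/23, 27/46, 15/23, 37/46, 1]
j=0: u_0=1/80 ∈ [0, 1/23) → index 0
j=1: u_1=23/240 ∈ [2/23, 11/46) → index 3
j=2: u_2=43/240 ∈ [2/23, 11/46) → index 3
j=3: u_3=21/80 ∈ [6/23, 10/23) → index 6
j=4: u_4=83/240 ∈ [6/23, 10/23) → index 6
j=5: u_5=103/240 ∈ [6/23, 10/23) → index 6
j=6: u_6=41/80 ∈ [10/23, 13/23) → index 7
j=7: u_7=143/240 ∈ [27/46, 15/23) → index 9
j=8: u_8=163/240 ∈ [15/23, 37/46) → index 10
j=9: u_9=61/80 ∈ [15/23, 37/46) → index 10
j=10: u_10=203/240 ∈ [37/46, 1) → index 11
j=11: u_11=223/240 ∈ [37/46, 1) → index 11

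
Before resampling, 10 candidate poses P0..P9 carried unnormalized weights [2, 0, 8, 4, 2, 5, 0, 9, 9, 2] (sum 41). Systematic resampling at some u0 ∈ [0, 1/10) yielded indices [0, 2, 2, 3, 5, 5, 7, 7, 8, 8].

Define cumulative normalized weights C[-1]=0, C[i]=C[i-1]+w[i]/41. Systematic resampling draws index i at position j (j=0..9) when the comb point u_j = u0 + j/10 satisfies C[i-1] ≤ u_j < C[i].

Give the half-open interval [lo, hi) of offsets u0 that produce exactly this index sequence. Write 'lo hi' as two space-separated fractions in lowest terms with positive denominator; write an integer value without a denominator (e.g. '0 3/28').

C = [2/41, 2/41, 10/41, 14/41, 16/41, 21/41, 21/41, 30/41, 39/41, 1]
j=0 picked index 0: u0 ∈ [0, 2/41)
j=1 picked index 2: u0 ∈ [-21/410, 59/410)
j=2 picked index 2: u0 ∈ [-31/205, 9/205)
j=3 picked index 3: u0 ∈ [-23/410, 17/410)
j=4 picked index 5: u0 ∈ [-2/205, 23/205)
j=5 picked index 5: u0 ∈ [-9/82, 1/82)
j=6 picked index 7: u0 ∈ [-18/205, 27/205)
j=7 picked index 7: u0 ∈ [-77/410, 13/410)
j=8 picked index 8: u0 ∈ [-14/205, 31/205)
j=9 picked index 8: u0 ∈ [-69/410, 21/410)
intersection: [0, 1/82)

0 1/82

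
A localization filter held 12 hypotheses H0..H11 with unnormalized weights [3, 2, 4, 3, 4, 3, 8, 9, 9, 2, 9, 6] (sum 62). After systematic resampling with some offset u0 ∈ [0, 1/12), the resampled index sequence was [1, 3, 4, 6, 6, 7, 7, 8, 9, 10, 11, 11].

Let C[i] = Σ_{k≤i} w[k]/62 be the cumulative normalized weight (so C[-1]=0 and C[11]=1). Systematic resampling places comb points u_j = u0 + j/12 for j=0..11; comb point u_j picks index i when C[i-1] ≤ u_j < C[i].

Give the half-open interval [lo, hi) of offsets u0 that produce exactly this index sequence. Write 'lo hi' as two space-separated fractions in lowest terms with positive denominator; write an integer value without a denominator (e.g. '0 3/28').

13/186 5/62

C = [3/62, 5/62, 9/62, 6/31, 8/31, 19/62, 27/62, 18/31, 45/62, 47/62, 28/31, 1]
j=0 picked index 1: u0 ∈ [3/62, 5/62)
j=1 picked index 3: u0 ∈ [23/372, 41/372)
j=2 picked index 4: u0 ∈ [5/186, 17/186)
j=3 picked index 6: u0 ∈ [7/124, 23/124)
j=4 picked index 6: u0 ∈ [-5/186, 19/186)
j=5 picked index 7: u0 ∈ [7/372, 61/372)
j=6 picked index 7: u0 ∈ [-2/31, 5/62)
j=7 picked index 8: u0 ∈ [-1/372, 53/372)
j=8 picked index 9: u0 ∈ [11/186, 17/186)
j=9 picked index 10: u0 ∈ [1/124, 19/124)
j=10 picked index 11: u0 ∈ [13/186, 1/6)
j=11 picked index 11: u0 ∈ [-5/372, 1/12)
intersection: [13/186, 5/62)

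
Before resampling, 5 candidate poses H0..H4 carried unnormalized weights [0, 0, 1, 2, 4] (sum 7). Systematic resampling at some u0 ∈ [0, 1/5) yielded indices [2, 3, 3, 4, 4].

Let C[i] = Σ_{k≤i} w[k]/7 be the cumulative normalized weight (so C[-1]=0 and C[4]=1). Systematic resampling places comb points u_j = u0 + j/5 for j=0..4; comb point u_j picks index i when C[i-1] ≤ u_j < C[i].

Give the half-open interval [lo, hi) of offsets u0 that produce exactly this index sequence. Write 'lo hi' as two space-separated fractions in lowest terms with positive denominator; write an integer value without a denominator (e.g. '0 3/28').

0 1/35

C = [0, 0, 1/7, 3/7, 1]
j=0 picked index 2: u0 ∈ [0, 1/7)
j=1 picked index 3: u0 ∈ [-2/35, 8/35)
j=2 picked index 3: u0 ∈ [-9/35, 1/35)
j=3 picked index 4: u0 ∈ [-6/35, 2/5)
j=4 picked index 4: u0 ∈ [-13/35, 1/5)
intersection: [0, 1/35)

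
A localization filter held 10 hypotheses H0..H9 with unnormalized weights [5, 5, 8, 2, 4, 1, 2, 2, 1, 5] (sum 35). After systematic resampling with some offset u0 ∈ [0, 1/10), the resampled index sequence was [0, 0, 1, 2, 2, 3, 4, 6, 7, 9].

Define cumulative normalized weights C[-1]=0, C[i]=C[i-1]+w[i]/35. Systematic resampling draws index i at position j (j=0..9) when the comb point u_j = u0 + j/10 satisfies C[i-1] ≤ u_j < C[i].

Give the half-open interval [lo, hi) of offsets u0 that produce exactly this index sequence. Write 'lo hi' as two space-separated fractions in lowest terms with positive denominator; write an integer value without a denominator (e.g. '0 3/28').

C = [1/7, 2/7, 18/35, 4/7, 24/35, 5/7, 27/35, 29/35, 6/7, 1]
j=0 picked index 0: u0 ∈ [0, 1/7)
j=1 picked index 0: u0 ∈ [-1/10, 3/70)
j=2 picked index 1: u0 ∈ [-2/35, 3/35)
j=3 picked index 2: u0 ∈ [-1/70, 3/14)
j=4 picked index 2: u0 ∈ [-4/35, 4/35)
j=5 picked index 3: u0 ∈ [1/70, 1/14)
j=6 picked index 4: u0 ∈ [-1/35, 3/35)
j=7 picked index 6: u0 ∈ [1/70, 1/14)
j=8 picked index 7: u0 ∈ [-1/35, 1/35)
j=9 picked index 9: u0 ∈ [-3/70, 1/10)
intersection: [1/70, 1/35)

1/70 1/35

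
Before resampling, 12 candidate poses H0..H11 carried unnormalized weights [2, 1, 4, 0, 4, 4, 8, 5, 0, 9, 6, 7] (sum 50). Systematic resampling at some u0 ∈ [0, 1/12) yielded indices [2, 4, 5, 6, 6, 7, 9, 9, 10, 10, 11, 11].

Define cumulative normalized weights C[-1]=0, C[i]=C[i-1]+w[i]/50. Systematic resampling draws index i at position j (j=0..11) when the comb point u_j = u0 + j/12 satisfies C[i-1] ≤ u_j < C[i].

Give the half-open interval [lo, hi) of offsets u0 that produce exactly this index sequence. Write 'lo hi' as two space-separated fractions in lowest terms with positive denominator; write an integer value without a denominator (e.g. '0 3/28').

11/150 1/12

C = [1/25, 3/50, 7/50, 7/50, 11/50, 3/10, 23/50, 14/25, 14/25, 37/50, 43/50, 1]
j=0 picked index 2: u0 ∈ [3/50, 7/50)
j=1 picked index 4: u0 ∈ [17/300, 41/300)
j=2 picked index 5: u0 ∈ [4/75, 2/15)
j=3 picked index 6: u0 ∈ [1/20, 21/100)
j=4 picked index 6: u0 ∈ [-1/30, 19/150)
j=5 picked index 7: u0 ∈ [13/300, 43/300)
j=6 picked index 9: u0 ∈ [3/50, 6/25)
j=7 picked index 9: u0 ∈ [-7/300, 47/300)
j=8 picked index 10: u0 ∈ [11/150, 29/150)
j=9 picked index 10: u0 ∈ [-1/100, 11/100)
j=10 picked index 11: u0 ∈ [2/75, 1/6)
j=11 picked index 11: u0 ∈ [-17/300, 1/12)
intersection: [11/150, 1/12)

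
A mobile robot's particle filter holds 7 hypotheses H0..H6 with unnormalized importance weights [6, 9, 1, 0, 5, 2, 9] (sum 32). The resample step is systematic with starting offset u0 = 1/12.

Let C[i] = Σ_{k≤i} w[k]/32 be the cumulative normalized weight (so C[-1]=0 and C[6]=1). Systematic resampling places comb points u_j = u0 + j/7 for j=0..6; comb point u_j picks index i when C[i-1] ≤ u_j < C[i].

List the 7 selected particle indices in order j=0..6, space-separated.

0 1 1 4 4 6 6

C = [3/16, 15/32, 1/2, 1/2, 21/32, 23/32, 1]
j=0: u_0=1/12 ∈ [0, 3/16) → index 0
j=1: u_1=19/84 ∈ [3/16, 15/32) → index 1
j=2: u_2=31/84 ∈ [3/16, 15/32) → index 1
j=3: u_3=43/84 ∈ [1/2, 21/32) → index 4
j=4: u_4=55/84 ∈ [1/2, 21/32) → index 4
j=5: u_5=67/84 ∈ [23/32, 1) → index 6
j=6: u_6=79/84 ∈ [23/32, 1) → index 6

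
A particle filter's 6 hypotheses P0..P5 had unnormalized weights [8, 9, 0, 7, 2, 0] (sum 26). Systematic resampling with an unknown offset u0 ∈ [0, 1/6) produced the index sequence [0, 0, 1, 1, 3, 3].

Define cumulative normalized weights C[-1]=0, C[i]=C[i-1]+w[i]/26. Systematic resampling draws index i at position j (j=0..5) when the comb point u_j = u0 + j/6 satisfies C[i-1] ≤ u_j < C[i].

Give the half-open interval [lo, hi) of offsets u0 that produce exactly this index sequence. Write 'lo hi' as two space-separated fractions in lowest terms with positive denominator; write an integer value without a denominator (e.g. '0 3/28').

C = [4/13, 17/26, 17/26, 12/13, 1, 1]
j=0 picked index 0: u0 ∈ [0, 4/13)
j=1 picked index 0: u0 ∈ [-1/6, 11/78)
j=2 picked index 1: u0 ∈ [-1/39, 25/78)
j=3 picked index 1: u0 ∈ [-5/26, 2/13)
j=4 picked index 3: u0 ∈ [-1/78, 10/39)
j=5 picked index 3: u0 ∈ [-7/39, 7/78)
intersection: [0, 7/78)

0 7/78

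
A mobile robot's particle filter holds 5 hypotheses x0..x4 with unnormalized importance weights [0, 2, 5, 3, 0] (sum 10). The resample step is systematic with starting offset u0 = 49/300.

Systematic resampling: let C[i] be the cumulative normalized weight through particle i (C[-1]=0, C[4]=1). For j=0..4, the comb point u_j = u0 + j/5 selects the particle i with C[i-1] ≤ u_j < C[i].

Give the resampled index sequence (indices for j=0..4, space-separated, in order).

1 2 2 3 3

C = [0, 1/5, 7/10, 1, 1]
j=0: u_0=49/300 ∈ [0, 1/5) → index 1
j=1: u_1=109/300 ∈ [1/5, 7/10) → index 2
j=2: u_2=169/300 ∈ [1/5, 7/10) → index 2
j=3: u_3=229/300 ∈ [7/10, 1) → index 3
j=4: u_4=289/300 ∈ [7/10, 1) → index 3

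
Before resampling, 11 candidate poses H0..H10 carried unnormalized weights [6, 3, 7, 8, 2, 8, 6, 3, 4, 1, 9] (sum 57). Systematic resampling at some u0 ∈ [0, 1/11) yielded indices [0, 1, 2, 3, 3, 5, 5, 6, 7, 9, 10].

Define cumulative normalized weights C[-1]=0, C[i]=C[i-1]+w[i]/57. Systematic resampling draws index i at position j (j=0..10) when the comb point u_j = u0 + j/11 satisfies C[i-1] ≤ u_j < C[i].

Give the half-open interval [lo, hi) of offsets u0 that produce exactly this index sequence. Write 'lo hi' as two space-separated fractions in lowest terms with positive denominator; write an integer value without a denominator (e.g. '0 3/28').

3/209 5/209

C = [2/19, 3/19, 16/57, 8/19, 26/57, 34/57, 40/57, 43/57, 47/57, 16/19, 1]
j=0 picked index 0: u0 ∈ [0, 2/19)
j=1 picked index 1: u0 ∈ [3/209, 14/209)
j=2 picked index 2: u0 ∈ [-5/209, 62/627)
j=3 picked index 3: u0 ∈ [5/627, 31/209)
j=4 picked index 3: u0 ∈ [-52/627, 12/209)
j=5 picked index 5: u0 ∈ [1/627, 89/627)
j=6 picked index 5: u0 ∈ [-56/627, 32/627)
j=7 picked index 6: u0 ∈ [-25/627, 41/627)
j=8 picked index 7: u0 ∈ [-16/627, 17/627)
j=9 picked index 9: u0 ∈ [4/627, 5/209)
j=10 picked index 10: u0 ∈ [-14/209, 1/11)
intersection: [3/209, 5/209)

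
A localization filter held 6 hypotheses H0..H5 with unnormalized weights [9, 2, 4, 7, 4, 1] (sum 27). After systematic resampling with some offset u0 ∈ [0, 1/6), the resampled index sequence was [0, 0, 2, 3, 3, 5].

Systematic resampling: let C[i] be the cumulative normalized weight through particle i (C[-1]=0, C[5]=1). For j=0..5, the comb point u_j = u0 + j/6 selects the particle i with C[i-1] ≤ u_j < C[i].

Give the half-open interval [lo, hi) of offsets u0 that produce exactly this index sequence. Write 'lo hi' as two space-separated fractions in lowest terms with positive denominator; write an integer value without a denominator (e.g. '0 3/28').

7/54 4/27

C = [1/3, 11/27, 5/9, 22/27, 26/27, 1]
j=0 picked index 0: u0 ∈ [0, 1/3)
j=1 picked index 0: u0 ∈ [-1/6, 1/6)
j=2 picked index 2: u0 ∈ [2/27, 2/9)
j=3 picked index 3: u0 ∈ [1/18, 17/54)
j=4 picked index 3: u0 ∈ [-1/9, 4/27)
j=5 picked index 5: u0 ∈ [7/54, 1/6)
intersection: [7/54, 4/27)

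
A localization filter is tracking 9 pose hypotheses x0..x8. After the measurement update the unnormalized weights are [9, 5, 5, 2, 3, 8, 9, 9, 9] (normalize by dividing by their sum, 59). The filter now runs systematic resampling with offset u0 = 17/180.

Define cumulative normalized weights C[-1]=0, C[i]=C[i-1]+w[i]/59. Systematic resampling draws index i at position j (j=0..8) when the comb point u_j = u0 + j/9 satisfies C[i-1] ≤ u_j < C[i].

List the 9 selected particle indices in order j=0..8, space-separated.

C = [9/59, 14/59, 19/59, 21/59, 24/59, 32/59, 41/59, 50/59, 1]
j=0: u_0=17/180 ∈ [0, 9/59) → index 0
j=1: u_1=37/180 ∈ [9/59, 14/59) → index 1
j=2: u_2=19/60 ∈ [14/59, 19/59) → index 2
j=3: u_3=77/180 ∈ [24/59, 32/59) → index 5
j=4: u_4=97/180 ∈ [24/59, 32/59) → index 5
j=5: u_5=13/20 ∈ [32/59, 41/59) → index 6
j=6: u_6=137/180 ∈ [41/59, 50/59) → index 7
j=7: u_7=157/180 ∈ [50/59, 1) → index 8
j=8: u_8=59/60 ∈ [50/59, 1) → index 8

0 1 2 5 5 6 7 8 8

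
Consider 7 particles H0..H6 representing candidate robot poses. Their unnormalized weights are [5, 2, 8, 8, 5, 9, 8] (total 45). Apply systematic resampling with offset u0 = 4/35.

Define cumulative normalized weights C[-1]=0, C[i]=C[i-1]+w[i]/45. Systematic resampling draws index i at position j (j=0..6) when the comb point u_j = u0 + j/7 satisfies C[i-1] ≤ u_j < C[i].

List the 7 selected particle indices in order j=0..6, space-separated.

C = [1/9, 7/45, 1/3, 23/45, 28/45, 37/45, 1]
j=0: u_0=4/35 ∈ [1/9, 7/45) → index 1
j=1: u_1=9/35 ∈ [7/45, 1/3) → index 2
j=2: u_2=2/5 ∈ [1/3, 23/45) → index 3
j=3: u_3=19/35 ∈ [23/45, 28/45) → index 4
j=4: u_4=24/35 ∈ [28/45, 37/45) → index 5
j=5: u_5=29/35 ∈ [37/45, 1) → index 6
j=6: u_6=34/35 ∈ [37/45, 1) → index 6

1 2 3 4 5 6 6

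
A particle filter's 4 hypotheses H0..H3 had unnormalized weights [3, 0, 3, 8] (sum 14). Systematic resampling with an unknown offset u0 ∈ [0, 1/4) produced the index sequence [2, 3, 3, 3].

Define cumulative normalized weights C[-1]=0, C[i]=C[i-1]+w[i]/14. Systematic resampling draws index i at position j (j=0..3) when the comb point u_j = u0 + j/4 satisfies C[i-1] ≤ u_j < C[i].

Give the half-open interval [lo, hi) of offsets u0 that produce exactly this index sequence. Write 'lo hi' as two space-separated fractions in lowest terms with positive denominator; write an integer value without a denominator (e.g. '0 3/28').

3/14 1/4

C = [3/14, 3/14, 3/7, 1]
j=0 picked index 2: u0 ∈ [3/14, 3/7)
j=1 picked index 3: u0 ∈ [5/28, 3/4)
j=2 picked index 3: u0 ∈ [-1/14, 1/2)
j=3 picked index 3: u0 ∈ [-9/28, 1/4)
intersection: [3/14, 1/4)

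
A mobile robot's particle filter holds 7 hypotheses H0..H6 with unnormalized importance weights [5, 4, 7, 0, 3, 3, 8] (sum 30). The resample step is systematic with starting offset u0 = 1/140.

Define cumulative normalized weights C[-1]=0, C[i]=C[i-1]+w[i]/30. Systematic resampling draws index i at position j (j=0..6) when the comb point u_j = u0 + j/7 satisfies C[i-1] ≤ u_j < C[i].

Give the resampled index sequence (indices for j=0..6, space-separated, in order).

C = [1/6, 3/10, 8/15, 8/15, 19/30, 11/15, 1]
j=0: u_0=1/140 ∈ [0, 1/6) → index 0
j=1: u_1=3/20 ∈ [0, 1/6) → index 0
j=2: u_2=41/140 ∈ [1/6, 3/10) → index 1
j=3: u_3=61/140 ∈ [3/10, 8/15) → index 2
j=4: u_4=81/140 ∈ [8/15, 19/30) → index 4
j=5: u_5=101/140 ∈ [19/30, 11/15) → index 5
j=6: u_6=121/140 ∈ [11/15, 1) → index 6

0 0 1 2 4 5 6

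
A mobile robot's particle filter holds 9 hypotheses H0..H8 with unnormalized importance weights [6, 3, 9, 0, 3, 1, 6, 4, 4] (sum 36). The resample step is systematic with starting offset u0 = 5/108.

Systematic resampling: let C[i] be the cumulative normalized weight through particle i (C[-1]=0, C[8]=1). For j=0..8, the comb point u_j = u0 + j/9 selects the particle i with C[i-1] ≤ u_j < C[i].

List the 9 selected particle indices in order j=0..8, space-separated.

C = [1/6, 1/4, 1/2, 1/2, 7/12, 11/18, 7/9, 8/9, 1]
j=0: u_0=5/108 ∈ [0, 1/6) → index 0
j=1: u_1=17/108 ∈ [0, 1/6) → index 0
j=2: u_2=29/108 ∈ [1/4, 1/2) → index 2
j=3: u_3=41/108 ∈ [1/4, 1/2) → index 2
j=4: u_4=53/108 ∈ [1/4, 1/2) → index 2
j=5: u_5=65/108 ∈ [7/12, 11/18) → index 5
j=6: u_6=77/108 ∈ [11/18, 7/9) → index 6
j=7: u_7=89/108 ∈ [7/9, 8/9) → index 7
j=8: u_8=101/108 ∈ [8/9, 1) → index 8

0 0 2 2 2 5 6 7 8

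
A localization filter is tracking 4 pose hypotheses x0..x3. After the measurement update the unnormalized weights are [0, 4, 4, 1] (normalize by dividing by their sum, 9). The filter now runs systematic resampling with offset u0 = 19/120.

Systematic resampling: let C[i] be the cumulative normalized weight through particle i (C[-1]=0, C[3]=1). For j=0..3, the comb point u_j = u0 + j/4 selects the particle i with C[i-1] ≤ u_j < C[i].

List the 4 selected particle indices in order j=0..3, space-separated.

C = [0, 4/9, 8/9, 1]
j=0: u_0=19/120 ∈ [0, 4/9) → index 1
j=1: u_1=49/120 ∈ [0, 4/9) → index 1
j=2: u_2=79/120 ∈ [4/9, 8/9) → index 2
j=3: u_3=109/120 ∈ [8/9, 1) → index 3

1 1 2 3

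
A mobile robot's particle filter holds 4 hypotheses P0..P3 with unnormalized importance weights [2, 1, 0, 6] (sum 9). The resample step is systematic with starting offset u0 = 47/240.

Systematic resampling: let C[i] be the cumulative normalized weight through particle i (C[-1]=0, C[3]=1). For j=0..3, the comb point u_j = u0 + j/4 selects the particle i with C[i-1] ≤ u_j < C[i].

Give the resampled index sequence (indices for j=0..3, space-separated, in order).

C = [2/9, 1/3, 1/3, 1]
j=0: u_0=47/240 ∈ [0, 2/9) → index 0
j=1: u_1=107/240 ∈ [1/3, 1) → index 3
j=2: u_2=167/240 ∈ [1/3, 1) → index 3
j=3: u_3=227/240 ∈ [1/3, 1) → index 3

0 3 3 3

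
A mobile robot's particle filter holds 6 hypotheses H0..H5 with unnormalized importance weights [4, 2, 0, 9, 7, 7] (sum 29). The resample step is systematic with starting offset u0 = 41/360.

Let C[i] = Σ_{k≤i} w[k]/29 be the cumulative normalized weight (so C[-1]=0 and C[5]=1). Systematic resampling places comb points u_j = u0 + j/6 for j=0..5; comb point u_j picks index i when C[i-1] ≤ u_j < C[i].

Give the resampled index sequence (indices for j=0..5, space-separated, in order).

0 3 3 4 5 5

C = [4/29, 6/29, 6/29, 15/29, 22/29, 1]
j=0: u_0=41/360 ∈ [0, 4/29) → index 0
j=1: u_1=101/360 ∈ [6/29, 15/29) → index 3
j=2: u_2=161/360 ∈ [6/29, 15/29) → index 3
j=3: u_3=221/360 ∈ [15/29, 22/29) → index 4
j=4: u_4=281/360 ∈ [22/29, 1) → index 5
j=5: u_5=341/360 ∈ [22/29, 1) → index 5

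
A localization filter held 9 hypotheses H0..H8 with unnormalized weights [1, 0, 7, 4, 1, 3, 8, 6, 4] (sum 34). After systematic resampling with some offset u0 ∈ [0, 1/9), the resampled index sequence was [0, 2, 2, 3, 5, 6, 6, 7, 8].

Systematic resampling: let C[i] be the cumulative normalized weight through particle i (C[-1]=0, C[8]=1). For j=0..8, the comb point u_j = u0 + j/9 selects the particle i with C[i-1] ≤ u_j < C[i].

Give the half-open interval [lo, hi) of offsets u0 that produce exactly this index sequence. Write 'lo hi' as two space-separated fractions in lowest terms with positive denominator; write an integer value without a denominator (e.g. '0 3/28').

0 2/153

C = [1/34, 1/34, 4/17, 6/17, 13/34, 8/17, 12/17, 15/17, 1]
j=0 picked index 0: u0 ∈ [0, 1/34)
j=1 picked index 2: u0 ∈ [-25/306, 19/153)
j=2 picked index 2: u0 ∈ [-59/306, 2/153)
j=3 picked index 3: u0 ∈ [-5/51, 1/51)
j=4 picked index 5: u0 ∈ [-19/306, 4/153)
j=5 picked index 6: u0 ∈ [-13/153, 23/153)
j=6 picked index 6: u0 ∈ [-10/51, 2/51)
j=7 picked index 7: u0 ∈ [-11/153, 16/153)
j=8 picked index 8: u0 ∈ [-1/153, 1/9)
intersection: [0, 2/153)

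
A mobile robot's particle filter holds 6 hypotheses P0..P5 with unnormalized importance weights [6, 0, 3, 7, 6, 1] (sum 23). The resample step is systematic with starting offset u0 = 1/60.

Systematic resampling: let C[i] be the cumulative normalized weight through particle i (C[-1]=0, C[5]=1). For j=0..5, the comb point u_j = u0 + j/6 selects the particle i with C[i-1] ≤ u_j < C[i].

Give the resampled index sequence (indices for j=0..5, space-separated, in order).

0 0 2 3 3 4

C = [6/23, 6/23, 9/23, 16/23, 22/23, 1]
j=0: u_0=1/60 ∈ [0, 6/23) → index 0
j=1: u_1=11/60 ∈ [0, 6/23) → index 0
j=2: u_2=7/20 ∈ [6/23, 9/23) → index 2
j=3: u_3=31/60 ∈ [9/23, 16/23) → index 3
j=4: u_4=41/60 ∈ [9/23, 16/23) → index 3
j=5: u_5=17/20 ∈ [16/23, 22/23) → index 4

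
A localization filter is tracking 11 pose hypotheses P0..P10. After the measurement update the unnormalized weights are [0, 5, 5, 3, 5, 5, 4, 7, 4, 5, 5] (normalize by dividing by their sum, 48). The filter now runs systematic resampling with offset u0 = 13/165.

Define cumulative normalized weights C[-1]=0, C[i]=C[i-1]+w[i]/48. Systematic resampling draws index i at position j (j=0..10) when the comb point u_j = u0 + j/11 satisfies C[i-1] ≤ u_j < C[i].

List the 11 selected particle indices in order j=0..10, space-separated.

C = [0, 5/48, 5/24, 13/48, 3/8, 23/48, 9/16, 17/24, 19/24, 43/48, 1]
j=0: u_0=13/165 ∈ [0, 5/48) → index 1
j=1: u_1=28/165 ∈ [5/48, 5/24) → index 2
j=2: u_2=43/165 ∈ [5/24, 13/48) → index 3
j=3: u_3=58/165 ∈ [13/48, 3/8) → index 4
j=4: u_4=73/165 ∈ [3/8, 23/48) → index 5
j=5: u_5=8/15 ∈ [23/48, 9/16) → index 6
j=6: u_6=103/165 ∈ [9/16, 17/24) → index 7
j=7: u_7=118/165 ∈ [17/24, 19/24) → index 8
j=8: u_8=133/165 ∈ [19/24, 43/48) → index 9
j=9: u_9=148/165 ∈ [43/48, 1) → index 10
j=10: u_10=163/165 ∈ [43/48, 1) → index 10

1 2 3 4 5 6 7 8 9 10 10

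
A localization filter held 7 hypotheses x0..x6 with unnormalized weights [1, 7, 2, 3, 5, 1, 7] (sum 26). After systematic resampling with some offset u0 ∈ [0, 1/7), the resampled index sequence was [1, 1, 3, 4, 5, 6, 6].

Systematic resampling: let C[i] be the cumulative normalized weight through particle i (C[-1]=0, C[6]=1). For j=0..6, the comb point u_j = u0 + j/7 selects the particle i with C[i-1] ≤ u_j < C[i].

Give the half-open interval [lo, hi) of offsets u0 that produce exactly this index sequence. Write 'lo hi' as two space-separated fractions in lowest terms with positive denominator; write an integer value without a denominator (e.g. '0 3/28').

11/91 1/7

C = [1/26, 4/13, 5/13, 1/2, 9/13, 19/26, 1]
j=0 picked index 1: u0 ∈ [1/26, 4/13)
j=1 picked index 1: u0 ∈ [-19/182, 15/91)
j=2 picked index 3: u0 ∈ [9/91, 3/14)
j=3 picked index 4: u0 ∈ [1/14, 24/91)
j=4 picked index 5: u0 ∈ [11/91, 29/182)
j=5 picked index 6: u0 ∈ [3/182, 2/7)
j=6 picked index 6: u0 ∈ [-23/182, 1/7)
intersection: [11/91, 1/7)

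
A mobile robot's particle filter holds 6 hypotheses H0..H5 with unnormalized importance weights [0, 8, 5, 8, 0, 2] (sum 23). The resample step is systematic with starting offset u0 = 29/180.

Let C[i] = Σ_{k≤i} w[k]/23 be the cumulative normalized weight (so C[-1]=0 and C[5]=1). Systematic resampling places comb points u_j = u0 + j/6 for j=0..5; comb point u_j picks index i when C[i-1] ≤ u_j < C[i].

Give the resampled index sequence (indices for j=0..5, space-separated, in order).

1 1 2 3 3 5

C = [0, 8/23, 13/23, 21/23, 21/23, 1]
j=0: u_0=29/180 ∈ [0, 8/23) → index 1
j=1: u_1=59/180 ∈ [0, 8/23) → index 1
j=2: u_2=89/180 ∈ [8/23, 13/23) → index 2
j=3: u_3=119/180 ∈ [13/23, 21/23) → index 3
j=4: u_4=149/180 ∈ [13/23, 21/23) → index 3
j=5: u_5=179/180 ∈ [21/23, 1) → index 5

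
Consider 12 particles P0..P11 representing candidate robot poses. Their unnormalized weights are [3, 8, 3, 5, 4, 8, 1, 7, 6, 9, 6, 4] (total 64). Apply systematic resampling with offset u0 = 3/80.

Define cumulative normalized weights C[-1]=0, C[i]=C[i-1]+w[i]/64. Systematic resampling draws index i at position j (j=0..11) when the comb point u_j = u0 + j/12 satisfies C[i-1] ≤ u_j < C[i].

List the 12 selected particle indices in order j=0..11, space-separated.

C = [3/64, 11/64, 7/32, 19/64, 23/64, 31/64, 1/2, 39/64, 45/64, 27/32, 15/16, 1]
j=0: u_0=3/80 ∈ [0, 3/64) → index 0
j=1: u_1=29/240 ∈ [3/64, 11/64) → index 1
j=2: u_2=49/240 ∈ [11/64, 7/32) → index 2
j=3: u_3=23/80 ∈ [7/32, 19/64) → index 3
j=4: u_4=89/240 ∈ [23/64, 31/64) → index 5
j=5: u_5=109/240 ∈ [23/64, 31/64) → index 5
j=6: u_6=43/80 ∈ [1/2, 39/64) → index 7
j=7: u_7=149/240 ∈ [39/64, 45/64) → index 8
j=8: u_8=169/240 ∈ [45/64, 27/32) → index 9
j=9: u_9=63/80 ∈ [45/64, 27/32) → index 9
j=10: u_10=209/240 ∈ [27/32, 15/16) → index 10
j=11: u_11=229/240 ∈ [15/16, 1) → index 11

0 1 2 3 5 5 7 8 9 9 10 11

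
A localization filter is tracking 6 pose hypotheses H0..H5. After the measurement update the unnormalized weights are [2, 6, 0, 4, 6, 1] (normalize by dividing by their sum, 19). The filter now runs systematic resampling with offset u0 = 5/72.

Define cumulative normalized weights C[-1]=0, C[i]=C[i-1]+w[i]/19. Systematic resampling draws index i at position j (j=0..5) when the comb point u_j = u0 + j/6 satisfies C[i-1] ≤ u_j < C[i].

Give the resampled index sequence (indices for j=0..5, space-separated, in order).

0 1 1 3 4 4

C = [2/19, 8/19, 8/19, 12/19, 18/19, 1]
j=0: u_0=5/72 ∈ [0, 2/19) → index 0
j=1: u_1=17/72 ∈ [2/19, 8/19) → index 1
j=2: u_2=29/72 ∈ [2/19, 8/19) → index 1
j=3: u_3=41/72 ∈ [8/19, 12/19) → index 3
j=4: u_4=53/72 ∈ [12/19, 18/19) → index 4
j=5: u_5=65/72 ∈ [12/19, 18/19) → index 4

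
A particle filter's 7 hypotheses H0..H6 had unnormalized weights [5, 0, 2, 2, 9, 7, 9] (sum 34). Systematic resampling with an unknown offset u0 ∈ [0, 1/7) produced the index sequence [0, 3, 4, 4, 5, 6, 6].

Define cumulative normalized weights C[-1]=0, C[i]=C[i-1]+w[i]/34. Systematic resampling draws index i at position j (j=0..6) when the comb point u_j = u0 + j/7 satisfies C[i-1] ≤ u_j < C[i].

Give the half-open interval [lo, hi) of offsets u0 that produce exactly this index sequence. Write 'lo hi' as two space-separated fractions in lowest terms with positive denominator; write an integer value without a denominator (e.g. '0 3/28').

15/238 12/119

C = [5/34, 5/34, 7/34, 9/34, 9/17, 25/34, 1]
j=0 picked index 0: u0 ∈ [0, 5/34)
j=1 picked index 3: u0 ∈ [15/238, 29/238)
j=2 picked index 4: u0 ∈ [-5/238, 29/119)
j=3 picked index 4: u0 ∈ [-39/238, 12/119)
j=4 picked index 5: u0 ∈ [-5/119, 39/238)
j=5 picked index 6: u0 ∈ [5/238, 2/7)
j=6 picked index 6: u0 ∈ [-29/238, 1/7)
intersection: [15/238, 12/119)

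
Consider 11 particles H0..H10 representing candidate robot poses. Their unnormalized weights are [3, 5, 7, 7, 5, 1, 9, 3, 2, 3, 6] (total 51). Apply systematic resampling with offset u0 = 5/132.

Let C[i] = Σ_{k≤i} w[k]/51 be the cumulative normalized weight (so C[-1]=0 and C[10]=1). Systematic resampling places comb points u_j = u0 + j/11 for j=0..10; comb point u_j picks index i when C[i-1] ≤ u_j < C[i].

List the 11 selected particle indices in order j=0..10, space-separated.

0 1 2 3 3 4 6 6 7 9 10

C = [1/17, 8/51, 5/17, 22/51, 9/17, 28/51, 37/51, 40/51, 14/17, 15/17, 1]
j=0: u_0=5/132 ∈ [0, 1/17) → index 0
j=1: u_1=17/132 ∈ [1/17, 8/51) → index 1
j=2: u_2=29/132 ∈ [8/51, 5/17) → index 2
j=3: u_3=41/132 ∈ [5/17, 22/51) → index 3
j=4: u_4=53/132 ∈ [5/17, 22/51) → index 3
j=5: u_5=65/132 ∈ [22/51, 9/17) → index 4
j=6: u_6=7/12 ∈ [28/51, 37/51) → index 6
j=7: u_7=89/132 ∈ [28/51, 37/51) → index 6
j=8: u_8=101/132 ∈ [37/51, 40/51) → index 7
j=9: u_9=113/132 ∈ [14/17, 15/17) → index 9
j=10: u_10=125/132 ∈ [15/17, 1) → index 10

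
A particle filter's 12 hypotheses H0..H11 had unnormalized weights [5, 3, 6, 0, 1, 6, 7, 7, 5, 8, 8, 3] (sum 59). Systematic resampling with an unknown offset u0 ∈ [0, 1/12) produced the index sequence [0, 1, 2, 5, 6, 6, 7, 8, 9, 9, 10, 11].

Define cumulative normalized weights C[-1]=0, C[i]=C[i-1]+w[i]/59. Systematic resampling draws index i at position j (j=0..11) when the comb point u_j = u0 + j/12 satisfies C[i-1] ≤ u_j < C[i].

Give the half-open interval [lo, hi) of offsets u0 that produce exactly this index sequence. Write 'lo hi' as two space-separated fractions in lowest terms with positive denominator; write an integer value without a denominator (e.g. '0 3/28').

C = [5/59, 8/59, 14/59, 14/59, 15/59, 21/59, 28/59, 35/59, 40/59, 48/59, 56/59, 1]
j=0 picked index 0: u0 ∈ [0, 5/59)
j=1 picked index 1: u0 ∈ [1/708, 37/708)
j=2 picked index 2: u0 ∈ [-11/354, 25/354)
j=3 picked index 5: u0 ∈ [1/236, 25/236)
j=4 picked index 6: u0 ∈ [4/177, 25/177)
j=5 picked index 6: u0 ∈ [-43/708, 41/708)
j=6 picked index 7: u0 ∈ [-3/118, 11/118)
j=7 picked index 8: u0 ∈ [7/708, 67/708)
j=8 picked index 9: u0 ∈ [2/177, 26/177)
j=9 picked index 9: u0 ∈ [-17/236, 15/236)
j=10 picked index 10: u0 ∈ [-7/354, 41/354)
j=11 picked index 11: u0 ∈ [23/708, 1/12)
intersection: [23/708, 37/708)

23/708 37/708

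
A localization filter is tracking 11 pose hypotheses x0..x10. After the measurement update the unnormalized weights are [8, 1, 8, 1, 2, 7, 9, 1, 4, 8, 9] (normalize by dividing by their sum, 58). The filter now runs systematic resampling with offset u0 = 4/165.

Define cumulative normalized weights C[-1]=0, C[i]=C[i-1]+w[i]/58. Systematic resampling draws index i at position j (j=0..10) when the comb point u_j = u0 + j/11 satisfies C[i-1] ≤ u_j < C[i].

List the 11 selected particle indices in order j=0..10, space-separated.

0 0 2 3 5 6 6 8 9 9 10

C = [4/29, 9/58, 17/58, 9/29, 10/29, 27/58, 18/29, 37/58, 41/58, 49/58, 1]
j=0: u_0=4/165 ∈ [0, 4/29) → index 0
j=1: u_1=19/165 ∈ [0, 4/29) → index 0
j=2: u_2=34/165 ∈ [9/58, 17/58) → index 2
j=3: u_3=49/165 ∈ [17/58, 9/29) → index 3
j=4: u_4=64/165 ∈ [10/29, 27/58) → index 5
j=5: u_5=79/165 ∈ [27/58, 18/29) → index 6
j=6: u_6=94/165 ∈ [27/58, 18/29) → index 6
j=7: u_7=109/165 ∈ [37/58, 41/58) → index 8
j=8: u_8=124/165 ∈ [41/58, 49/58) → index 9
j=9: u_9=139/165 ∈ [41/58, 49/58) → index 9
j=10: u_10=14/15 ∈ [49/58, 1) → index 10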